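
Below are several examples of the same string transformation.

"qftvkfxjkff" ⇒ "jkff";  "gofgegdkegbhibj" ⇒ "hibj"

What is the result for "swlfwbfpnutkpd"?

tkpd

The rule is to keep only the last 4 characters.
So "swlfwbfpnutkpd" becomes "tkpd".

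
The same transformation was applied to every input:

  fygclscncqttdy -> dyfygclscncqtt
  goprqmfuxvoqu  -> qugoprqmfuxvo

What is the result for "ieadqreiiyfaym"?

In each case the input is transformed by: move the last 2 characters to the front (rotate right by 2).
"ieadqreiiyfaym" → "ymieadqreiiyfa".

ymieadqreiiyfa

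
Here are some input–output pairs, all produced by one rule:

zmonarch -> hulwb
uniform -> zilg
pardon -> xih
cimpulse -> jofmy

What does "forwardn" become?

qulxh

The rule is to delete the first 3 characters, then shift every letter 6 places backward in the alphabet (wrapping around).
Starting from "forwardn": after the first operation, "wardn"; after the second, "qulxh".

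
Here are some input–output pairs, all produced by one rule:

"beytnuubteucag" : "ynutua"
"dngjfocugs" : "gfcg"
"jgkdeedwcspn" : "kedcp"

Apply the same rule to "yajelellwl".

jllw

Looking at the pairs, the operation is to delete the first 2 characters, then keep every other character starting from the first (positions 1st, 3rd, 5th, ...).
On "yajelellwl" that produces "jllw".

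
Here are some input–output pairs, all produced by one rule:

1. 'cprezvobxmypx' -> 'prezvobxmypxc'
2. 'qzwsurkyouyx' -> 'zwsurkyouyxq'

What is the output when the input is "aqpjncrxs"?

In each case the input is transformed by: move the first character to the end.
On "aqpjncrxs" that produces "qpjncrxsa".

qpjncrxsa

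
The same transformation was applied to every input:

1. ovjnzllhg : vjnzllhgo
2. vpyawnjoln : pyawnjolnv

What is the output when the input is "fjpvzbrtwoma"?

The rule is to move the first character to the end.
Doing the same to "fjpvzbrtwoma": "jpvzbrtwomaf".

jpvzbrtwomaf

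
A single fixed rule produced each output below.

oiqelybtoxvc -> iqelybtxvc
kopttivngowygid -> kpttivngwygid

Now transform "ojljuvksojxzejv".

jljuvksjxzejv

Rule — remove every "o".
For "ojljuvksojxzejv" the result is "jljuvksjxzejv".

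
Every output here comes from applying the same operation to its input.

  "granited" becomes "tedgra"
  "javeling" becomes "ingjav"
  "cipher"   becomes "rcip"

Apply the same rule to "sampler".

Looking at the pairs, the operation is to move the first 3 characters to the end (rotate left by 3), then delete the first 2 characters.
Applying that to "sampler" gives "ersam".

ersam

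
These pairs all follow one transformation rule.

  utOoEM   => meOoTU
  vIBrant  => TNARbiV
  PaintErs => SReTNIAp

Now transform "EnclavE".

eVALCNe

The transformation: flip the case of every letter, then reverse the string.
Applying that to "EnclavE" gives "eVALCNe".
(Check on "PaintErs": → "pAINTeRS" → "SReTNIAp" ✓)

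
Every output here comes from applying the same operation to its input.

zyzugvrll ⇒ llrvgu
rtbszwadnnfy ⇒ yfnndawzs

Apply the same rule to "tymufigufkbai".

In each case the input is transformed by: reverse the string, then delete the last 3 characters.
For "tymufigufkbai", step one produces "iabkfugifumyt"; step two turns that into "iabkfugifu".

iabkfugifu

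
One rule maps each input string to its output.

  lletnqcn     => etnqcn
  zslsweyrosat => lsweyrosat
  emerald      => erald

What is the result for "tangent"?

ngent

What's happening: delete the first 2 characters.
Doing the same to "tangent": "ngent".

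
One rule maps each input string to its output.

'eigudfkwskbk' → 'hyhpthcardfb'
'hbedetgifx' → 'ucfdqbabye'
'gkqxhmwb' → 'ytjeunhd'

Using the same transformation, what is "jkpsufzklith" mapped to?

The pattern: reverse the string, then shift every letter 3 places backward in the alphabet (wrapping around).
Working it through for "jkpsufzklith": intermediate "htilkzfuspkj", final "eqfihwcrpmhg".

eqfihwcrpmhg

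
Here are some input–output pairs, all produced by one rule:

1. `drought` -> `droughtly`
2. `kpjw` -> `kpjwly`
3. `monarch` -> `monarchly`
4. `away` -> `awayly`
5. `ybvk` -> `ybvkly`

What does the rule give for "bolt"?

boltly

What's happening: append "ly".
Doing the same to "bolt": "boltly".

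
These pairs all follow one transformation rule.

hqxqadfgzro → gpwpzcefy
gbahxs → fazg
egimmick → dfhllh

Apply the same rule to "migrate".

lhfqz

The rule is to shift every letter 1 place backward in the alphabet (wrapping around), then delete the last 2 characters.
Working it through for "migrate": intermediate "lhfqzsd", final "lhfqz".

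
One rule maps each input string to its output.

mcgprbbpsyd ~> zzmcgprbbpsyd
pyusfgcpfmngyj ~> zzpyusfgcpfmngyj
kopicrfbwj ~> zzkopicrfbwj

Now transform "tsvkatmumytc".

The pattern: prepend "zz".
For "tsvkatmumytc" the result is "zztsvkatmumytc".

zztsvkatmumytc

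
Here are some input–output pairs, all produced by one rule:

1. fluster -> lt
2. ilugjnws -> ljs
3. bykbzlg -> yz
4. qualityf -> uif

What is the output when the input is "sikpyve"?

iy

Looking at the pairs, the operation is to keep one character in every 3, starting at position 2 (positions 2nd, 5th, 8th, ...).
So "sikpyve" becomes "iy".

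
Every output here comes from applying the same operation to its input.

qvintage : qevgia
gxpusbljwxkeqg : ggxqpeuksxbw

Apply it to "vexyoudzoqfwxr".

Each output is the input with this applied: take characters alternately from the front and the back (1st, last, 2nd, 2nd-last, ...), then delete the last 2 characters.
On "vexyoudzoqfwxr": the first step gives "vrexxwyfoquodz", and the second then gives "vrexxwyfoquo".
(Check on "qvintage": → "qevgiant" → "qevgia" ✓)

vrexxwyfoquo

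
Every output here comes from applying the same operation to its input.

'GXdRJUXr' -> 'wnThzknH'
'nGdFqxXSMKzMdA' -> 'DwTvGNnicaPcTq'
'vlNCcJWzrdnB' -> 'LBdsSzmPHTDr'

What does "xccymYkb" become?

Each output is the input with this applied: shift every letter 10 places backward in the alphabet (wrapping around), then flip the case of every letter.
Starting from "xccymYkb": after the first operation, "nssocOar"; after the second, "NSSOCoAR".

NSSOCoAR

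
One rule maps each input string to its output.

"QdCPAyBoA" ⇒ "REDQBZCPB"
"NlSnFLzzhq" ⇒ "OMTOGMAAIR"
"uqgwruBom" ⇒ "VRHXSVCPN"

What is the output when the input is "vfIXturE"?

The rule is to shift every letter 1 place forward in the alphabet (wrapping around), then convert every letter to uppercase.
"vfIXturE" → "wgJYuvsF" → "WGJYUVSF".

WGJYUVSF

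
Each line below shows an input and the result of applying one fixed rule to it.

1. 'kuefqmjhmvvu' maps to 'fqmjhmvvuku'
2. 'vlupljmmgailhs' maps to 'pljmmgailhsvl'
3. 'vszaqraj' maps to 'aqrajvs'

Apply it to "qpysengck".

The transformation: move the first 2 characters to the end (rotate left by 2), then delete the first character.
Applying both steps to "qpysengck": "ysengckqp", then "sengckqp".

sengckqp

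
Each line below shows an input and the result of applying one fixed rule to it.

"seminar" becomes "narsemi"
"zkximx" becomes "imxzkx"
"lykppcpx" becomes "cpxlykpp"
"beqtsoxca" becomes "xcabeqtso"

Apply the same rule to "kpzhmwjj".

The transformation: move the last 3 characters to the front (rotate right by 3).
For "kpzhmwjj" the result is "wjjkpzhm".

wjjkpzhm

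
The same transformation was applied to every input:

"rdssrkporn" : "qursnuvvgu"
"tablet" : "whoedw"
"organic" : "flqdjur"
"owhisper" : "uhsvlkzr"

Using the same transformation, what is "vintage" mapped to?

hjdwqly

What's happening: reverse the string, then shift every letter 3 places forward in the alphabet (wrapping around).
Starting from "vintage": after the first operation, "egatniv"; after the second, "hjdwqly".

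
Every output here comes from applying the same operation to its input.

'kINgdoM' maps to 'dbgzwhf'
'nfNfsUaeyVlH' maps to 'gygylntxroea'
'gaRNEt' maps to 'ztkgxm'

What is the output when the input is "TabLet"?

mtuexm

Rule — shift every letter 7 places backward in the alphabet (wrapping around), then convert every letter to lowercase.
"TabLet" → "MtuExm" → "mtuexm".
(Check on "gaRNEt": → "ztKGXm" → "ztkgxm" ✓)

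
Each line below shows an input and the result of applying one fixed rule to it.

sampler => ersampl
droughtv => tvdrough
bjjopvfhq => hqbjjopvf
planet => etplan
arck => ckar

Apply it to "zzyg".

In each case the input is transformed by: move the last 2 characters to the front (rotate right by 2).
"zzyg" → "ygzz".

ygzz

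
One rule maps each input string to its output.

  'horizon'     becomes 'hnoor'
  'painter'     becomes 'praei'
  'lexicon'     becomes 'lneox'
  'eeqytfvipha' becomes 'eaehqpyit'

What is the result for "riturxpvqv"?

Rule — take characters alternately from the front and the back (1st, last, 2nd, 2nd-last, ...), then delete the last 2 characters.
Working it through for "riturxpvqv": intermediate "rviqtvuprx", final "rviqtvup".

rviqtvup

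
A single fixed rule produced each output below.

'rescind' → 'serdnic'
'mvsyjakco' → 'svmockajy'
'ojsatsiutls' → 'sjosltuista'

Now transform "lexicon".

xelnoci

Rule — move the first 3 characters to the end (rotate left by 3), then reverse the string.
"lexicon" → "iconlex" → "xelnoci".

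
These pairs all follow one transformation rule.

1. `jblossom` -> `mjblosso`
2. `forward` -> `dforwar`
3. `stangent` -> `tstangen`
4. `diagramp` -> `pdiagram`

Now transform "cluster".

What's happening: move the last character to the front.
On "cluster" that produces "rcluste".

rcluste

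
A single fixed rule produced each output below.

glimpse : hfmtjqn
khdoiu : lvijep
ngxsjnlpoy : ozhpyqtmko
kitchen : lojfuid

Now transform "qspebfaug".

Rule — shift every letter 1 place forward in the alphabet (wrapping around), then take characters alternately from the front and the back (1st, last, 2nd, 2nd-last, ...).
"qspebfaug" → "rtqfcgbvh" → "rhtvqbfgc".

rhtvqbfgc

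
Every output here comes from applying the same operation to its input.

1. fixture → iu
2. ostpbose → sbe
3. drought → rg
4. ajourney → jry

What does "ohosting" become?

What's happening: keep one character in every 3, starting at position 2 (positions 2nd, 5th, 8th, ...).
So "ohosting" becomes "htg".

htg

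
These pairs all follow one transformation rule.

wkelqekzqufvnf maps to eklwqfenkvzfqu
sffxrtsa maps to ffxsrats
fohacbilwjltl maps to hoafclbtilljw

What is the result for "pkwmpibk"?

wkmppkib

Rule — move the first 2 characters to the end (rotate left by 2), then take characters alternately from the front and the back (1st, last, 2nd, 2nd-last, ...).
So "pkwmpibk" becomes "wkmppkib".
(Check on "sffxrtsa": → "fxrtsasf" → "ffxsrats" ✓)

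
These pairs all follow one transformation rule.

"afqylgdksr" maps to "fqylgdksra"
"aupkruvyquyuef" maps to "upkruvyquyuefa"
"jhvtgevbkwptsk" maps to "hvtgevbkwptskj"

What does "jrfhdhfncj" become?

What's happening: move the first character to the end.
So "jrfhdhfncj" becomes "rfhdhfncjj".

rfhdhfncjj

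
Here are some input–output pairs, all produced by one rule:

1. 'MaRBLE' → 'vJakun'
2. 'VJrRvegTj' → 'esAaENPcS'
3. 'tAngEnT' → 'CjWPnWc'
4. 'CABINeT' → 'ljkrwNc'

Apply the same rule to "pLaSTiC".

Rule — shift every letter 9 places forward in the alphabet (wrapping around), then flip the case of every letter.
Applying both steps to "pLaSTiC": "yUjBCrL", then "YuJbcRl".
(Check on "tAngEnT": → "cJwpNwC" → "CjWPnWc" ✓)

YuJbcRl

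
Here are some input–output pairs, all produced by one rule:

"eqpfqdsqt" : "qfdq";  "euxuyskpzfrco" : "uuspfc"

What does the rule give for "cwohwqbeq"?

whqe

The rule is to keep every other character starting from the second (positions 2nd, 4th, 6th, ...).
Doing the same to "cwohwqbeq": "whqe".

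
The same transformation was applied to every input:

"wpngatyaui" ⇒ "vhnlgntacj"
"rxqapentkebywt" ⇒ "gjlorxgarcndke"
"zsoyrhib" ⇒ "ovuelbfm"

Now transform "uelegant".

gantryrh

The pattern: shift every letter 13 places forward in the alphabet (wrapping around) — i.e. ROT13, then reverse the string.
Working it through for "uelegant": intermediate "hryrtnag", final "gantryrh".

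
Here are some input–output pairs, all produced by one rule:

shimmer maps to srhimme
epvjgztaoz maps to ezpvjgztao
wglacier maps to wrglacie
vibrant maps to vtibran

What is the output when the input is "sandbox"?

sxandbo

The pattern: swap the first and last characters, then move the last character to the front.
Starting from "sandbox": after the first operation, "xandbos"; after the second, "sxandbo".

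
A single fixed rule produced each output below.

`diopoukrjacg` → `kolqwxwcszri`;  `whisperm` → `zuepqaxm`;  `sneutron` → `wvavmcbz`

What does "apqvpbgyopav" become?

idixydxjogwx

Each output is the input with this applied: shift every letter 8 places forward in the alphabet (wrapping around), then move the last 2 characters to the front (rotate right by 2).
For "apqvpbgyopav", step one produces "ixydxjogwxid"; step two turns that into "idixydxjogwx".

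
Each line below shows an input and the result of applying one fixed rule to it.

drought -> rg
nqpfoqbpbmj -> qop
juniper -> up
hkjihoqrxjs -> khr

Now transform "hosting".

oi

In each case the input is transformed by: move the last character to the front, then keep one character in every 3, starting at position 3 (positions 3rd, 6th, 9th, ...).
For "hosting", step one produces "ghostin"; step two turns that into "oi".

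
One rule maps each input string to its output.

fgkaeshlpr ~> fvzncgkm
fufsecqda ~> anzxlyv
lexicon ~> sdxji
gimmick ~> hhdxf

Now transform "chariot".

What's happening: shift every letter 5 places backward in the alphabet (wrapping around), then delete the first 2 characters.
Starting from "chariot": after the first operation, "xcvmdjo"; after the second, "vmdjo".

vmdjo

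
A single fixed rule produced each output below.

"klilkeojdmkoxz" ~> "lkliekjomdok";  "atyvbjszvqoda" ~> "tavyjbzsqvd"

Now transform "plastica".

What's happening: swap each adjacent pair of characters (1↔2, 3↔4, ...), then delete the last 2 characters.
"plastica" → "lpsaitac" → "lpsait".
(Check on "klilkeojdmkoxz": → "lkliekjomdokzx" → "lkliekjomdok" ✓)

lpsait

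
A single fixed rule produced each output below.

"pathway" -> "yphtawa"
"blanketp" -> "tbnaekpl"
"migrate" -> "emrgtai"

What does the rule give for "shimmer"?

In each case the input is transformed by: swap each adjacent pair of characters (1↔2, 3↔4, ...), then swap the first and last characters.
"shimmer" → "rsmiemh".
(Check on "pathway": → "aphtawy" → "yphtawa" ✓)

rsmiemh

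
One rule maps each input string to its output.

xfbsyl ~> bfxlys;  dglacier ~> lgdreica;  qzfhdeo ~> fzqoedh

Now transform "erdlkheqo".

dreoqehkl

Each output is the input with this applied: reverse the string, then move the last 3 characters to the front (rotate right by 3).
Starting from "erdlkheqo": after the first operation, "oqehkldre"; after the second, "dreoqehkl".
(Check on "xfbsyl": → "lysbfx" → "bfxlys" ✓)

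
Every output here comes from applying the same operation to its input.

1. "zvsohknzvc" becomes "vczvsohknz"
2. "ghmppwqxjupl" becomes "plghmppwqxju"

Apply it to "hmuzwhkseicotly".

lyhmuzwhkseicot

Looking at the pairs, the operation is to move the last 2 characters to the front (rotate right by 2).
Applying that to "hmuzwhkseicotly" gives "lyhmuzwhkseicot".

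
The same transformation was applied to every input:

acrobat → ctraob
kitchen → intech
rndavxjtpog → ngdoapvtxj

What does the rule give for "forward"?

odrrwa

Each output is the input with this applied: delete the first character, then take characters alternately from the front and the back (1st, last, 2nd, 2nd-last, ...).
Doing the same to "forward": "odrrwa".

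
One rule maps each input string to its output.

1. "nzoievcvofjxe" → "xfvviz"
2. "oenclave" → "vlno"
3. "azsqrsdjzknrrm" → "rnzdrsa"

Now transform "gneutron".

oteg

Looking at the pairs, the operation is to reverse the string, then keep every other character starting from the second (positions 2nd, 4th, 6th, ...).
For "gneutron", step one produces "nortueng"; step two turns that into "oteg".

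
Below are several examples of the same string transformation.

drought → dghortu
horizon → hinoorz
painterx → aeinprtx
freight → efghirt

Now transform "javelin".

Rule — sort the characters into alphabetical order.
"javelin" → "aeijlnv".

aeijlnv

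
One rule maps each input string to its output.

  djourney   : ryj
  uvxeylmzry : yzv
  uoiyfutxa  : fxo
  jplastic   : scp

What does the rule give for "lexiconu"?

cue

In each case the input is transformed by: keep one character in every 3, starting at position 2 (positions 2nd, 5th, 8th, ...), then move the first character to the end.
For "lexiconu", step one produces "ecu"; step two turns that into "cue".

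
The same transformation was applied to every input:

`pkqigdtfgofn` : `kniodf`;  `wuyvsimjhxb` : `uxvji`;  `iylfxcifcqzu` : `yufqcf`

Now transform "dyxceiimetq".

ytcmi

What's happening: keep every other character starting from the second (positions 2nd, 4th, 6th, ...), then take characters alternately from the front and the back (1st, last, 2nd, 2nd-last, ...).
Starting from "dyxceiimetq": after the first operation, "ycimt"; after the second, "ytcmi".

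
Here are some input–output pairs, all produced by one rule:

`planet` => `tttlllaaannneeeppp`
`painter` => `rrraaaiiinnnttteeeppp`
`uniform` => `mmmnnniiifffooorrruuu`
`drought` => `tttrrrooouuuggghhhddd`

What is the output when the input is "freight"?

tttrrreeeiiiggghhhfff

Each output is the input with this applied: swap the first and last characters, then repeat every character 3 times.
Starting from "freight": after the first operation, "treighf"; after the second, "tttrrreeeiiiggghhhfff".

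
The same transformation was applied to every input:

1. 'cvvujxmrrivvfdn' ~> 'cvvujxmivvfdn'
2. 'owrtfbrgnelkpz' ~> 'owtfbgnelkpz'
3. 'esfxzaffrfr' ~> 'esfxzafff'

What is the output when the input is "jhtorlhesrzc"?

jhtolheszc

Rule — remove every "r".
On "jhtorlhesrzc" that produces "jhtolheszc".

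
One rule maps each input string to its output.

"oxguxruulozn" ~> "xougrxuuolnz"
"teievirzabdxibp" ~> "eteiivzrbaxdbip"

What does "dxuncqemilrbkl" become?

xdnuqcmelibrlk

Looking at the pairs, the operation is to swap each adjacent pair of characters (1↔2, 3↔4, ...).
Applying that to "dxuncqemilrbkl" gives "xdnuqcmelibrlk".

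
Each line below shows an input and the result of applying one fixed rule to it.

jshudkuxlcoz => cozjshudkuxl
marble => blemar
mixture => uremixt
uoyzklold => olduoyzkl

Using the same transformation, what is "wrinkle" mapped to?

Rule — move the last 3 characters to the front (rotate right by 3).
Applying that to "wrinkle" gives "klewrin".

klewrin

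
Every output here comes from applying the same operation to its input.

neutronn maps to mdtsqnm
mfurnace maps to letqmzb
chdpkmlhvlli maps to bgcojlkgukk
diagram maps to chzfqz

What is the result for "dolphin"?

cnkogh

What's happening: shift every letter 1 place backward in the alphabet (wrapping around), then delete the last character.
Applying both steps to "dolphin": "cnkoghm", then "cnkogh".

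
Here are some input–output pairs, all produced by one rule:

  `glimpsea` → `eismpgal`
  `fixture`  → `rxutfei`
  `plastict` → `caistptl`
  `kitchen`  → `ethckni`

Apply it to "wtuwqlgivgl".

guvwiqglwlt

In each case the input is transformed by: take characters alternately from the front and the back (1st, last, 2nd, 2nd-last, ...), then move the first 3 characters to the end (rotate left by 3).
Starting from "wtuwqlgivgl": after the first operation, "wltguvwiqgl"; after the second, "guvwiqglwlt".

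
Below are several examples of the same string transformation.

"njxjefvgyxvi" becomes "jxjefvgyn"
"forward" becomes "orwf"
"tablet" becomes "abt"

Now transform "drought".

roud

The transformation: delete the last 3 characters, then move the first character to the end.
On "drought": the first step gives "drou", and the second then gives "roud".
(Check on "forward": → "forw" → "orwf" ✓)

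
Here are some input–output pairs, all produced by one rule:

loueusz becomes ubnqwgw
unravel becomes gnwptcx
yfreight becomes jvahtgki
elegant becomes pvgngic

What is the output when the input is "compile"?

Each output is the input with this applied: shift every letter 2 places forward in the alphabet (wrapping around), then move the last 2 characters to the front (rotate right by 2).
Working it through for "compile": intermediate "eqorkng", final "ngeqork".

ngeqork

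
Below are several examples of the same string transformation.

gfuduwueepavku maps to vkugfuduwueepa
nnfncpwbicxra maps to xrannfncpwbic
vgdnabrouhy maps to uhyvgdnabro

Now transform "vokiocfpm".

The rule is to move the last 3 characters to the front (rotate right by 3).
So "vokiocfpm" becomes "fpmvokioc".

fpmvokioc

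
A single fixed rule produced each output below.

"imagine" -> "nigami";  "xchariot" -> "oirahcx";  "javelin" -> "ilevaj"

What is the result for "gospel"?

epsog

What's happening: delete the last character, then reverse the string.
On "gospel": the first step gives "gospe", and the second then gives "epsog".
(Check on "javelin": → "javeli" → "ilevaj" ✓)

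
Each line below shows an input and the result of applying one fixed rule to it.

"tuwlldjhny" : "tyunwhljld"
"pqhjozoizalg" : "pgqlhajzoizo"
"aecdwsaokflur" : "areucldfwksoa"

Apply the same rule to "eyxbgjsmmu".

euymxmbsgj

What's happening: take characters alternately from the front and the back (1st, last, 2nd, 2nd-last, ...).
For "eyxbgjsmmu" the result is "euymxmbsgj".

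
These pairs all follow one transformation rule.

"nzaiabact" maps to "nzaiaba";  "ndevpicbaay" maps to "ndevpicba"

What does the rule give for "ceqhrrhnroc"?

Rule — delete the last 2 characters.
So "ceqhrrhnroc" becomes "ceqhrrhnr".

ceqhrrhnr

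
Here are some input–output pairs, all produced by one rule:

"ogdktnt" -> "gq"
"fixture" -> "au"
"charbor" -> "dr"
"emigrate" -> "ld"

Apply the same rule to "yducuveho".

Looking at the pairs, the operation is to shift every letter 3 places forward in the alphabet (wrapping around), then keep one character in every 3, starting at position 3 (positions 3rd, 6th, 9th, ...).
For "yducuveho", step one produces "bgxfxyhkr"; step two turns that into "xyr".
(Check on "fixture": → "ilawxuh" → "au" ✓)

xyr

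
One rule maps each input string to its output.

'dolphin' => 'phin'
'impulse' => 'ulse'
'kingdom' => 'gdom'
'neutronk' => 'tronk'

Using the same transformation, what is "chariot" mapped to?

riot

The pattern: delete the first 3 characters.
Applying that to "chariot" gives "riot".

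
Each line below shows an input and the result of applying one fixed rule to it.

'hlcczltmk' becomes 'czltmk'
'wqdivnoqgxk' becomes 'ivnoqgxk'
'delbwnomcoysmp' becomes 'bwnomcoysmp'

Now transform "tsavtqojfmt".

vtqojfmt

Looking at the pairs, the operation is to delete the first 3 characters.
On "tsavtqojfmt" that produces "vtqojfmt".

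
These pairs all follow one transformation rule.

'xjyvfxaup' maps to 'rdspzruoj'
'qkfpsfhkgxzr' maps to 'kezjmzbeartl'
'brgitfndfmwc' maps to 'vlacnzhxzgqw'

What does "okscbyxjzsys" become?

The rule is to shift every letter 6 places backward in the alphabet (wrapping around).
"okscbyxjzsys" → "iemwvsrdtmsm".

iemwvsrdtmsm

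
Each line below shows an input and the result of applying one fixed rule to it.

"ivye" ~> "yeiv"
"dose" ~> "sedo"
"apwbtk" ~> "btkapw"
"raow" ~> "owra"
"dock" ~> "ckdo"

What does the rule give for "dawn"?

wnda

In each case the input is transformed by: swap the front and back halves of the string.
On "dawn" that produces "wnda".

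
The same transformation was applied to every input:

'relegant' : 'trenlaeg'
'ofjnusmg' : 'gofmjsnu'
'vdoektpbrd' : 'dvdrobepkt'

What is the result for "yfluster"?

ryfeltus

Looking at the pairs, the operation is to swap the first and last characters, then take characters alternately from the front and the back (1st, last, 2nd, 2nd-last, ...).
On "yfluster" that produces "ryfeltus".
(Check on "relegant": → "teleganr" → "trenlaeg" ✓)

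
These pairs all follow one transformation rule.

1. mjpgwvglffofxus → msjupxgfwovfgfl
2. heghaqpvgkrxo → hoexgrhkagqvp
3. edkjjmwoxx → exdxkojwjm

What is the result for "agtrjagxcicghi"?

aightgrcjiacgx

What's happening: take characters alternately from the front and the back (1st, last, 2nd, 2nd-last, ...).
So "agtrjagxcicghi" becomes "aightgrcjiacgx".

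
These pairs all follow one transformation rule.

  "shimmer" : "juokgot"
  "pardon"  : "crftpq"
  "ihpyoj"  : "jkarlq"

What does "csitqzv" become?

uevkbsx

The transformation: shift every letter 2 places forward in the alphabet (wrapping around), then swap each adjacent pair of characters (1↔2, 3↔4, ...).
Applying both steps to "csitqzv": "eukvsbx", then "uevkbsx".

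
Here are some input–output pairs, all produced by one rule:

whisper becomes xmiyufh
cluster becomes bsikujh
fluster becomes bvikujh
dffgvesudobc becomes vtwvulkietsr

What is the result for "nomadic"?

edqcyts

The pattern: shift every letter 10 places backward in the alphabet (wrapping around), then swap each adjacent pair of characters (1↔2, 3↔4, ...).
Working it through for "nomadic": intermediate "decqtys", final "edqcyts".
(Check on "fluster": → "vbkijuh" → "bvikujh" ✓)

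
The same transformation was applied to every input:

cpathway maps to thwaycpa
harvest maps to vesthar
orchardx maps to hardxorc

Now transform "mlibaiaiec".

Looking at the pairs, the operation is to move the first 3 characters to the end (rotate left by 3).
On "mlibaiaiec" that produces "baiaiecmli".

baiaiecmli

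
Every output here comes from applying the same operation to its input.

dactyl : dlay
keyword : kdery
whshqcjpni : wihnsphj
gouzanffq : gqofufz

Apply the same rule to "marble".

meal

What's happening: take characters alternately from the front and the back (1st, last, 2nd, 2nd-last, ...), then delete the last 2 characters.
"marble" → "mealrb" → "meal".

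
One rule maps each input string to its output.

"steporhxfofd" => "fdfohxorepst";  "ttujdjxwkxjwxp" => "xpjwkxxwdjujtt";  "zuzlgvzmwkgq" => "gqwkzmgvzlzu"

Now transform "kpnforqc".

qcornfkp

What's happening: reverse the string, then swap each adjacent pair of characters (1↔2, 3↔4, ...).
For "kpnforqc", step one produces "cqrofnpk"; step two turns that into "qcornfkp".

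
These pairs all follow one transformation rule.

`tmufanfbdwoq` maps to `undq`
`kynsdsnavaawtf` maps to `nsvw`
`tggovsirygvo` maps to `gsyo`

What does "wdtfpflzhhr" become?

tfh

In each case the input is transformed by: keep one character in every 3, starting at position 3 (positions 3rd, 6th, 9th, ...).
So "wdtfpflzhhr" becomes "tfh".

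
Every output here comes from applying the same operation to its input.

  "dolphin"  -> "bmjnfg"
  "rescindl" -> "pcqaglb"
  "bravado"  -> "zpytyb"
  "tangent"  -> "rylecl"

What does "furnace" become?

dsplya

Rule — shift every letter 2 places backward in the alphabet (wrapping around), then delete the last character.
On "furnace": the first step gives "dsplyac", and the second then gives "dsplya".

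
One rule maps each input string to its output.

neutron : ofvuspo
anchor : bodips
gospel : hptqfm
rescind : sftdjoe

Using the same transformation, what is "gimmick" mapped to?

hjnnjdl

The rule is to shift every letter 1 place forward in the alphabet (wrapping around).
On "gimmick" that produces "hjnnjdl".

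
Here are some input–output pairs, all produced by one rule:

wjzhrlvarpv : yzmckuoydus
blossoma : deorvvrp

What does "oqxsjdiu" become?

The transformation: shift every letter 3 places forward in the alphabet (wrapping around), then move the last character to the front.
Working it through for "oqxsjdiu": intermediate "rtavmglx", final "xrtavmgl".

xrtavmgl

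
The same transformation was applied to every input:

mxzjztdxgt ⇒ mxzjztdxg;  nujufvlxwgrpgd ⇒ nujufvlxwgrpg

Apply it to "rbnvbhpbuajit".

rbnvbhpbuaji

What's happening: delete the last character.
For "rbnvbhpbuajit" the result is "rbnvbhpbuaji".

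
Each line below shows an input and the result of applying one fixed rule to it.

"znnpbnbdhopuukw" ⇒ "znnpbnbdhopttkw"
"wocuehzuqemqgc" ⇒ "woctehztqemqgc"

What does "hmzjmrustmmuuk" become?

In each case the input is transformed by: replace every "u" with "t".
"hmzjmrustmmuuk" → "hmzjmrtstmmttk".

hmzjmrtstmmttk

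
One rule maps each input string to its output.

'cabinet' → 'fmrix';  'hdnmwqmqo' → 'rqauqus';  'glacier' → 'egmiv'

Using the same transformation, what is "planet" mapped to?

erix

Looking at the pairs, the operation is to shift every letter 4 places forward in the alphabet (wrapping around), then delete the first 2 characters.
On "planet": the first step gives "tperix", and the second then gives "erix".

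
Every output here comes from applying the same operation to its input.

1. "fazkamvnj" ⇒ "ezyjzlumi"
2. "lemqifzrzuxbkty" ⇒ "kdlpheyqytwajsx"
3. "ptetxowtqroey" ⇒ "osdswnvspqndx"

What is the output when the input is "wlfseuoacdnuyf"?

vkerdtnzbcmtxe

Rule — shift every letter 1 place backward in the alphabet (wrapping around).
Doing the same to "wlfseuoacdnuyf": "vkerdtnzbcmtxe".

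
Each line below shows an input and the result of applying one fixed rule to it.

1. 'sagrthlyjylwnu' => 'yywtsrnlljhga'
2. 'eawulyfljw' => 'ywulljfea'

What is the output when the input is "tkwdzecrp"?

The transformation: delete the last character, then sort the characters into reverse alphabetical order.
On "tkwdzecrp": the first step gives "tkwdzecr", and the second then gives "zwtrkedc".

zwtrkedc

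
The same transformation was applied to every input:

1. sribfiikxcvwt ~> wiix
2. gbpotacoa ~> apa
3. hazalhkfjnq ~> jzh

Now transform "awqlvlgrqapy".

The pattern: keep one character in every 3, starting at position 3 (positions 3rd, 6th, 9th, ...), then move the last character to the front.
On "awqlvlgrqapy": the first step gives "qlqy", and the second then gives "yqlq".
(Check on "gbpotacoa": → "paa" → "apa" ✓)

yqlq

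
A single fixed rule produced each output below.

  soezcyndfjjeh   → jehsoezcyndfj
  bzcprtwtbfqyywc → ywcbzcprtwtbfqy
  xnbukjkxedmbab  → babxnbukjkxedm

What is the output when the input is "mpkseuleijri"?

jrimpkseulei

The rule is to move the last 3 characters to the front (rotate right by 3).
So "mpkseuleijri" becomes "jrimpkseulei".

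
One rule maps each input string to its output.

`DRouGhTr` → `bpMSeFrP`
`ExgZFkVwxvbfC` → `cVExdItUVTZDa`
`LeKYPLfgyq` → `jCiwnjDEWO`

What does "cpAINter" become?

ANyglRCP

The rule is to shift every letter 2 places backward in the alphabet (wrapping around), then flip the case of every letter.
"cpAINter" → "anYGLrcp" → "ANyglRCP".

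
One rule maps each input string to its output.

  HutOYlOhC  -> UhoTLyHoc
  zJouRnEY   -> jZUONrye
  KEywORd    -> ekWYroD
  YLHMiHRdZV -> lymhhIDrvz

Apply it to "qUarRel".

What's happening: flip the case of every letter, then swap each adjacent pair of characters (1↔2, 3↔4, ...).
On "qUarRel": the first step gives "QuARrEL", and the second then gives "uQRAErL".

uQRAErL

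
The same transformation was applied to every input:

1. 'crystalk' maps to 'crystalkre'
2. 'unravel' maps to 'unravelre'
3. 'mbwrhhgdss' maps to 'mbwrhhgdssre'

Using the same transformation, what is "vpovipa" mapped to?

vpovipare

Each output is the input with this applied: append "re".
"vpovipa" → "vpovipare".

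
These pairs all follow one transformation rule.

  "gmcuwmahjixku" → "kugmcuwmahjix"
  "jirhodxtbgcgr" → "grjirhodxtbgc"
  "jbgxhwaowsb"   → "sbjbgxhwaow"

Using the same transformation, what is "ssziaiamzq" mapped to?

Each output is the input with this applied: move the last 2 characters to the front (rotate right by 2).
Doing the same to "ssziaiamzq": "zqssziaiam".

zqssziaiam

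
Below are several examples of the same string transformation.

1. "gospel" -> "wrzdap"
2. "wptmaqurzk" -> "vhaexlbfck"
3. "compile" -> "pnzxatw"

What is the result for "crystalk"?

The pattern: move the last character to the front, then shift every letter 11 places forward in the alphabet (wrapping around).
Working it through for "crystalk": intermediate "kcrystal", final "vncjdelw".

vncjdelw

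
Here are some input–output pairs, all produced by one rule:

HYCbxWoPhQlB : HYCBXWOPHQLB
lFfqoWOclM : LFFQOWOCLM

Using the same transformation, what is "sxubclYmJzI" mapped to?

SXUBCLYMJZI

The rule is to convert every letter to uppercase.
"sxubclYmJzI" → "SXUBCLYMJZI".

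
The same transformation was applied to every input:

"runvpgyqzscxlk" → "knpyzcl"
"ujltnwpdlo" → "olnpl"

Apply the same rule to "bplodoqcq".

qldqb

In each case the input is transformed by: swap the first and last characters, then keep every other character starting from the first (positions 1st, 3rd, 5th, ...).
"bplodoqcq" → "qplodoqcb" → "qldqb".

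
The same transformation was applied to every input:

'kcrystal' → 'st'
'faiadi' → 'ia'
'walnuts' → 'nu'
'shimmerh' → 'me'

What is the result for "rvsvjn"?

The pattern: move the last 2 characters to the front (rotate right by 2), then keep only the last 2 characters.
"rvsvjn" → "jnrvsv" → "sv".
(Check on "shimmerh": → "rhshimme" → "me" ✓)

sv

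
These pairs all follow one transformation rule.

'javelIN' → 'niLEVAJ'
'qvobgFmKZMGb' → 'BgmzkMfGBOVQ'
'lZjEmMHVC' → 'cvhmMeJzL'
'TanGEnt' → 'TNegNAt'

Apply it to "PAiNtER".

The transformation: reverse the string, then flip the case of every letter.
On "PAiNtER" that produces "reTnIap".

reTnIap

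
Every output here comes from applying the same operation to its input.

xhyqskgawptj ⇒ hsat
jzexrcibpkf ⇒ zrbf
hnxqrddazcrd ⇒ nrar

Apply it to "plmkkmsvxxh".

lkvh

The rule is to keep one character in every 3, starting at position 2 (positions 2nd, 5th, 8th, ...).
So "plmkkmsvxxh" becomes "lkvh".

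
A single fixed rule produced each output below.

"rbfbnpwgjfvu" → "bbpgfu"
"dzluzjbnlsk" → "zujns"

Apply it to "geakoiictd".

The pattern: keep every other character starting from the second (positions 2nd, 4th, 6th, ...).
Doing the same to "geakoiictd": "ekicd".

ekicd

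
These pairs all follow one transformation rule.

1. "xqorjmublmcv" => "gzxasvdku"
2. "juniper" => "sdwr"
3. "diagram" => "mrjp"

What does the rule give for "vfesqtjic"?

eonbzc

Each output is the input with this applied: delete the last 3 characters, then shift every letter 9 places forward in the alphabet (wrapping around).
For "vfesqtjic", step one produces "vfesqt"; step two turns that into "eonbzc".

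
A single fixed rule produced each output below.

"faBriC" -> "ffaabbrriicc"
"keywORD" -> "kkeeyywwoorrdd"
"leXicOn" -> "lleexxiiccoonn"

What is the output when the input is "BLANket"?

bbllaannkkeett

Looking at the pairs, the operation is to double every character, then convert every letter to lowercase.
For "BLANket", step one produces "BBLLAANNkkeett"; step two turns that into "bbllaannkkeett".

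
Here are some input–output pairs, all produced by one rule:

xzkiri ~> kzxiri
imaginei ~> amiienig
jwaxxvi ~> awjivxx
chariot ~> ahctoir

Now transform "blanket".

In each case the input is transformed by: move the first 3 characters to the end (rotate left by 3), then reverse the string.
Starting from "blanket": after the first operation, "nketbla"; after the second, "albtekn".

albtekn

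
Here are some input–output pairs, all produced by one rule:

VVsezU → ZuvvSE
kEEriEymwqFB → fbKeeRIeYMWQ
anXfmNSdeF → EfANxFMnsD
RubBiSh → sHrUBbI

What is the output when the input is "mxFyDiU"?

The rule is to flip the case of every letter, then move the last 2 characters to the front (rotate right by 2).
For "mxFyDiU" the result is "IuMXfYd".

IuMXfYd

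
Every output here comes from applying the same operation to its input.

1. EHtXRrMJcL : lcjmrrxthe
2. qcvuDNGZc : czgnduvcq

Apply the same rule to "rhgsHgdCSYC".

The pattern: reverse the string, then convert every letter to lowercase.
"rhgsHgdCSYC" → "CYSCdgHsghr" → "cyscdghsghr".
(Check on "qcvuDNGZc": → "cZGNDuvcq" → "czgnduvcq" ✓)

cyscdghsghr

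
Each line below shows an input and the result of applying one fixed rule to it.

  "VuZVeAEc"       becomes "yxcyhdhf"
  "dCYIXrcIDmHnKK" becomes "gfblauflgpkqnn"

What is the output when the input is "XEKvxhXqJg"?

ahnyakatmj

The transformation: shift every letter 3 places forward in the alphabet (wrapping around), then convert every letter to lowercase.
Applying both steps to "XEKvxhXqJg": "AHNyakAtMj", then "ahnyakatmj".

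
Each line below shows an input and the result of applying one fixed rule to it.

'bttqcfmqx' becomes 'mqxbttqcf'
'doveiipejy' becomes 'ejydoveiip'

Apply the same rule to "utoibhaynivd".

ivdutoibhayn

The pattern: move the last 3 characters to the front (rotate right by 3).
"utoibhaynivd" → "ivdutoibhayn".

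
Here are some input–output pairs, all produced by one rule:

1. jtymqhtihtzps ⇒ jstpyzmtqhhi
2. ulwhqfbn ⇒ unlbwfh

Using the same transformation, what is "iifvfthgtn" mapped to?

In each case the input is transformed by: take characters alternately from the front and the back (1st, last, 2nd, 2nd-last, ...), then delete the last character.
Starting from "iifvfthgtn": after the first operation, "initfgvhft"; after the second, "initfgvhf".

initfgvhf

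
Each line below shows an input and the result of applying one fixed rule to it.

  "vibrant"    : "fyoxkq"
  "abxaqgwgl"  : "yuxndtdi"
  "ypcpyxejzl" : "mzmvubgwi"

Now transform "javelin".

xsbifk

What's happening: shift every letter 3 places backward in the alphabet (wrapping around), then delete the first character.
"javelin" → "xsbifk".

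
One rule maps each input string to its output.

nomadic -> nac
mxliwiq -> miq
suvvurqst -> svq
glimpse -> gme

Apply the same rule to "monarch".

The transformation: keep one character in every 3, starting at position 1 (positions 1st, 4th, 7th, ...).
Applying that to "monarch" gives "mah".

mah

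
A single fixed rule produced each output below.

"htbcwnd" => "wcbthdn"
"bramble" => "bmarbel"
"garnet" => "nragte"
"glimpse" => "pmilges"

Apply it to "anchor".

hcnaro

The rule is to move the last 2 characters to the front (rotate right by 2), then reverse the string.
Applying both steps to "anchor": "oranch", then "hcnaro".
(Check on "htbcwnd": → "ndhtbcw" → "wcbthdn" ✓)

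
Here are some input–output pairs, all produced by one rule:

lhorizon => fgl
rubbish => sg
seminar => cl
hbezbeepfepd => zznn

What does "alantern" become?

jrl

The pattern: keep one character in every 3, starting at position 2 (positions 2nd, 5th, 8th, ...), then shift every letter 2 places backward in the alphabet (wrapping around).
"alantern" → "ltn" → "jrl".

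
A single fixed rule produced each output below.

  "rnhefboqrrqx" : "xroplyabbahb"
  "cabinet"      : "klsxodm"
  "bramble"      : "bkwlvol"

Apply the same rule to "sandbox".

The transformation: shift every letter 10 places forward in the alphabet (wrapping around), then move the first character to the end.
Starting from "sandbox": after the first operation, "ckxnlyh"; after the second, "kxnlyhc".

kxnlyhc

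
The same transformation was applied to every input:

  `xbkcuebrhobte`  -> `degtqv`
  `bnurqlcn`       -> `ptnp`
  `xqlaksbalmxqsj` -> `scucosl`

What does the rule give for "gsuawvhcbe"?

ucxeg

Rule — shift every letter 2 places forward in the alphabet (wrapping around), then keep every other character starting from the second (positions 2nd, 4th, 6th, ...).
Starting from "gsuawvhcbe": after the first operation, "iuwcyxjedg"; after the second, "ucxeg".
(Check on "xbkcuebrhobte": → "zdmewgdtjqdvg" → "degtqv" ✓)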